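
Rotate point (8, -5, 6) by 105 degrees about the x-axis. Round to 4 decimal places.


x' = 8
y' = -5*cos(105) - 6*sin(105) = -4.5015
z' = -5*sin(105) + 6*cos(105) = -6.3825

(8, -4.5015, -6.3825)


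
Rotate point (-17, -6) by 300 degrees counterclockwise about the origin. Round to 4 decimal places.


x' = -17*cos(300) - -6*sin(300) = -13.6962
y' = -17*sin(300) + -6*cos(300) = 11.7224

(-13.6962, 11.7224)


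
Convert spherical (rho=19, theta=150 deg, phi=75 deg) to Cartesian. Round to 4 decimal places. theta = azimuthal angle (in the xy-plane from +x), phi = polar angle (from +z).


x = 19 * sin(75) * cos(150) = -15.8938
y = 19 * sin(75) * sin(150) = 9.1763
z = 19 * cos(75) = 4.9176

(-15.8938, 9.1763, 4.9176)


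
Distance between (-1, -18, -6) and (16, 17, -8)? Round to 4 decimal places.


d = sqrt((16--1)^2 + (17--18)^2 + (-8--6)^2) = 38.9615

38.9615


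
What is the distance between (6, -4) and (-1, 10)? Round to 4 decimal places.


d = sqrt((-1-6)^2 + (10--4)^2) = 15.6525

15.6525


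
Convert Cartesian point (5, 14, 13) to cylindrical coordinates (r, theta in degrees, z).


r = sqrt(5^2 + 14^2) = 14.8661
theta = atan2(14, 5) = 70.3462 deg
z = 13

r = 14.8661, theta = 70.3462 deg, z = 13


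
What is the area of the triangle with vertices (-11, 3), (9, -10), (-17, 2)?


Area = |x1(y2-y3) + x2(y3-y1) + x3(y1-y2)| / 2
= |-11*(-10-2) + 9*(2-3) + -17*(3--10)| / 2
= 49

49


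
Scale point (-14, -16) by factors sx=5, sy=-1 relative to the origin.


Scaling: (x*sx, y*sy) = (-14*5, -16*-1) = (-70, 16)

(-70, 16)


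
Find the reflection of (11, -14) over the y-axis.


Reflection across y-axis: (x, y) -> (-x, y)
(11, -14) -> (-11, -14)

(-11, -14)


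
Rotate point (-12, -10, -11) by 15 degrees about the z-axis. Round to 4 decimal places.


x' = -12*cos(15) - -10*sin(15) = -9.0029
y' = -12*sin(15) + -10*cos(15) = -12.7651
z' = -11

(-9.0029, -12.7651, -11)


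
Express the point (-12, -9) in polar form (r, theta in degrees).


r = sqrt((-12)^2 + (-9)^2) = 15
theta = atan2(-9, -12) = 216.8699 degrees

r = 15, theta = 216.8699 degrees


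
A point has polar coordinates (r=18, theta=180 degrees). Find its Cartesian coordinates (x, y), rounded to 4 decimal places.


x = 18 * cos(180) = -18
y = 18 * sin(180) = 0

(-18, 0)


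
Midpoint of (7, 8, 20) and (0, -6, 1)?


Midpoint = ((7+0)/2, (8+-6)/2, (20+1)/2) = (3.5, 1, 10.5)

(3.5, 1, 10.5)


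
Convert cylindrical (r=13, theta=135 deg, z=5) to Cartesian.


x = 13 * cos(135) = -9.1924
y = 13 * sin(135) = 9.1924
z = 5

(-9.1924, 9.1924, 5)


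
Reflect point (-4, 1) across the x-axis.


Reflection across x-axis: (x, y) -> (x, -y)
(-4, 1) -> (-4, -1)

(-4, -1)


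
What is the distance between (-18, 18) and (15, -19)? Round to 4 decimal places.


d = sqrt((15--18)^2 + (-19-18)^2) = 49.5782

49.5782


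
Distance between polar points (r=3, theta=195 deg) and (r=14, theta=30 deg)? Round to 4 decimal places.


d = sqrt(r1^2 + r2^2 - 2*r1*r2*cos(t2-t1))
d = sqrt(3^2 + 14^2 - 2*3*14*cos(30-195)) = 16.9156

16.9156


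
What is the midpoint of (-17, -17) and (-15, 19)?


Midpoint = ((-17+-15)/2, (-17+19)/2) = (-16, 1)

(-16, 1)


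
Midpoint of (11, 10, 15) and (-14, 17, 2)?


Midpoint = ((11+-14)/2, (10+17)/2, (15+2)/2) = (-1.5, 13.5, 8.5)

(-1.5, 13.5, 8.5)


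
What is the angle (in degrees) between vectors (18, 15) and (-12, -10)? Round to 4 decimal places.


dot = 18*-12 + 15*-10 = -366
|u| = 23.4307, |v| = 15.6205
cos(angle) = -1
angle = 180 degrees

180 degrees


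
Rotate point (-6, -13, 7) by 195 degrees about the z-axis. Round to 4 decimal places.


x' = -6*cos(195) - -13*sin(195) = 2.4309
y' = -6*sin(195) + -13*cos(195) = 14.11
z' = 7

(2.4309, 14.11, 7)


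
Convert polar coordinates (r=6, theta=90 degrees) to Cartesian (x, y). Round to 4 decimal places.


x = 6 * cos(90) = 0
y = 6 * sin(90) = 6

(0, 6)


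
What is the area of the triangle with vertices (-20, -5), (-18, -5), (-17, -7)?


Area = |x1(y2-y3) + x2(y3-y1) + x3(y1-y2)| / 2
= |-20*(-5--7) + -18*(-7--5) + -17*(-5--5)| / 2
= 2

2


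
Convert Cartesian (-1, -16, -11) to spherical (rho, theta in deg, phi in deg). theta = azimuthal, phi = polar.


rho = sqrt((-1)^2 + (-16)^2 + (-11)^2) = 19.4422
theta = atan2(-16, -1) = 266.4237 deg
phi = acos(-11/19.4422) = 124.4564 deg

rho = 19.4422, theta = 266.4237 deg, phi = 124.4564 deg


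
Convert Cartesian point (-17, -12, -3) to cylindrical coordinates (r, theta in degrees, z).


r = sqrt((-17)^2 + (-12)^2) = 20.8087
theta = atan2(-12, -17) = 215.2176 deg
z = -3

r = 20.8087, theta = 215.2176 deg, z = -3


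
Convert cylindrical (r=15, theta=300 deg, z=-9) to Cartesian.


x = 15 * cos(300) = 7.5
y = 15 * sin(300) = -12.9904
z = -9

(7.5, -12.9904, -9)


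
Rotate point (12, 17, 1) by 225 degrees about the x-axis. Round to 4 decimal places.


x' = 12
y' = 17*cos(225) - 1*sin(225) = -11.3137
z' = 17*sin(225) + 1*cos(225) = -12.7279

(12, -11.3137, -12.7279)


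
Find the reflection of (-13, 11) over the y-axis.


Reflection across y-axis: (x, y) -> (-x, y)
(-13, 11) -> (13, 11)

(13, 11)


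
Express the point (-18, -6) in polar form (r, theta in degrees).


r = sqrt((-18)^2 + (-6)^2) = 18.9737
theta = atan2(-6, -18) = 198.4349 degrees

r = 18.9737, theta = 198.4349 degrees


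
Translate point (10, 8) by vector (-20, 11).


Translation: (x+dx, y+dy) = (10+-20, 8+11) = (-10, 19)

(-10, 19)


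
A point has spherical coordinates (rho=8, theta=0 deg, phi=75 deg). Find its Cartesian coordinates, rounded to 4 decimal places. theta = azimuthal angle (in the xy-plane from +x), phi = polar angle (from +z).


x = 8 * sin(75) * cos(0) = 7.7274
y = 8 * sin(75) * sin(0) = 0
z = 8 * cos(75) = 2.0706

(7.7274, 0, 2.0706)


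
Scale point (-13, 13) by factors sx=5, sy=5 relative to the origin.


Scaling: (x*sx, y*sy) = (-13*5, 13*5) = (-65, 65)

(-65, 65)


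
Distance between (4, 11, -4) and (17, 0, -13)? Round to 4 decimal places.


d = sqrt((17-4)^2 + (0-11)^2 + (-13--4)^2) = 19.2614

19.2614


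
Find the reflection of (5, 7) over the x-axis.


Reflection across x-axis: (x, y) -> (x, -y)
(5, 7) -> (5, -7)

(5, -7)


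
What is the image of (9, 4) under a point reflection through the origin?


Reflection through origin: (x, y) -> (-x, -y)
(9, 4) -> (-9, -4)

(-9, -4)


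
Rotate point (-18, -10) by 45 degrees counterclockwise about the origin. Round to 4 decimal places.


x' = -18*cos(45) - -10*sin(45) = -5.6569
y' = -18*sin(45) + -10*cos(45) = -19.799

(-5.6569, -19.799)


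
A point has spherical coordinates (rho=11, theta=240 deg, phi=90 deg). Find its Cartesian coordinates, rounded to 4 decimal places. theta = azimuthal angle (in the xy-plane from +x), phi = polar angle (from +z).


x = 11 * sin(90) * cos(240) = -5.5
y = 11 * sin(90) * sin(240) = -9.5263
z = 11 * cos(90) = 0

(-5.5, -9.5263, 0)


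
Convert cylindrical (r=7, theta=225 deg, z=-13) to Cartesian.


x = 7 * cos(225) = -4.9497
y = 7 * sin(225) = -4.9497
z = -13

(-4.9497, -4.9497, -13)


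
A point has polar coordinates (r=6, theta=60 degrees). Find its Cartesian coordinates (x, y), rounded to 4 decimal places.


x = 6 * cos(60) = 3
y = 6 * sin(60) = 5.1962

(3, 5.1962)


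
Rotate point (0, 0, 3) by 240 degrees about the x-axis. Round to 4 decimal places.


x' = 0
y' = 0*cos(240) - 3*sin(240) = 2.5981
z' = 0*sin(240) + 3*cos(240) = -1.5

(0, 2.5981, -1.5)


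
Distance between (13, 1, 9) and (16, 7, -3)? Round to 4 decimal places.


d = sqrt((16-13)^2 + (7-1)^2 + (-3-9)^2) = 13.7477

13.7477


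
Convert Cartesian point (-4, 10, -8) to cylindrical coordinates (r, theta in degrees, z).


r = sqrt((-4)^2 + 10^2) = 10.7703
theta = atan2(10, -4) = 111.8014 deg
z = -8

r = 10.7703, theta = 111.8014 deg, z = -8


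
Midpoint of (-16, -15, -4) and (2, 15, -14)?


Midpoint = ((-16+2)/2, (-15+15)/2, (-4+-14)/2) = (-7, 0, -9)

(-7, 0, -9)


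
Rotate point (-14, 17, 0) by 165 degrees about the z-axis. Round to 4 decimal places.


x' = -14*cos(165) - 17*sin(165) = 9.123
y' = -14*sin(165) + 17*cos(165) = -20.0442
z' = 0

(9.123, -20.0442, 0)


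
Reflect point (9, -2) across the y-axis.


Reflection across y-axis: (x, y) -> (-x, y)
(9, -2) -> (-9, -2)

(-9, -2)


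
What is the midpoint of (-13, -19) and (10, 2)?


Midpoint = ((-13+10)/2, (-19+2)/2) = (-1.5, -8.5)

(-1.5, -8.5)


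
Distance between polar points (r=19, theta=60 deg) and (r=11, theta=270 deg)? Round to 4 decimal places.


d = sqrt(r1^2 + r2^2 - 2*r1*r2*cos(t2-t1))
d = sqrt(19^2 + 11^2 - 2*19*11*cos(270-60)) = 29.0517

29.0517


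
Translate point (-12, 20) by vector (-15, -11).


Translation: (x+dx, y+dy) = (-12+-15, 20+-11) = (-27, 9)

(-27, 9)


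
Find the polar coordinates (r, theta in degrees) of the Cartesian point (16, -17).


r = sqrt(16^2 + (-17)^2) = 23.3452
theta = atan2(-17, 16) = 313.2643 degrees

r = 23.3452, theta = 313.2643 degrees


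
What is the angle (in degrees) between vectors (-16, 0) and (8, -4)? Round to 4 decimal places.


dot = -16*8 + 0*-4 = -128
|u| = 16, |v| = 8.9443
cos(angle) = -0.8944
angle = 153.4349 degrees

153.4349 degrees


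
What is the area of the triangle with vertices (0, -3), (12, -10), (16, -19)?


Area = |x1(y2-y3) + x2(y3-y1) + x3(y1-y2)| / 2
= |0*(-10--19) + 12*(-19--3) + 16*(-3--10)| / 2
= 40

40


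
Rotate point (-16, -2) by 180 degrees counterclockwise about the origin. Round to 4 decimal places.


x' = -16*cos(180) - -2*sin(180) = 16
y' = -16*sin(180) + -2*cos(180) = 2

(16, 2)


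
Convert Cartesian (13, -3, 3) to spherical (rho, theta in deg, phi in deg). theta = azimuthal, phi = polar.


rho = sqrt(13^2 + (-3)^2 + 3^2) = 13.6748
theta = atan2(-3, 13) = 347.0054 deg
phi = acos(3/13.6748) = 77.3273 deg

rho = 13.6748, theta = 347.0054 deg, phi = 77.3273 deg


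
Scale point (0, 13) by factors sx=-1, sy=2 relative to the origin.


Scaling: (x*sx, y*sy) = (0*-1, 13*2) = (0, 26)

(0, 26)


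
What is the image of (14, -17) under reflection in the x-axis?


Reflection across x-axis: (x, y) -> (x, -y)
(14, -17) -> (14, 17)

(14, 17)


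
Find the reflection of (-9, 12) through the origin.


Reflection through origin: (x, y) -> (-x, -y)
(-9, 12) -> (9, -12)

(9, -12)


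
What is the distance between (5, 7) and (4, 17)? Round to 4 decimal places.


d = sqrt((4-5)^2 + (17-7)^2) = 10.0499

10.0499


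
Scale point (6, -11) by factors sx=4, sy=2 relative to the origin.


Scaling: (x*sx, y*sy) = (6*4, -11*2) = (24, -22)

(24, -22)


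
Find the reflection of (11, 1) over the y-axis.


Reflection across y-axis: (x, y) -> (-x, y)
(11, 1) -> (-11, 1)

(-11, 1)


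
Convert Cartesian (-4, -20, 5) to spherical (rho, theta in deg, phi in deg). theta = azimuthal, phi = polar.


rho = sqrt((-4)^2 + (-20)^2 + 5^2) = 21
theta = atan2(-20, -4) = 258.6901 deg
phi = acos(5/21) = 76.2259 deg

rho = 21, theta = 258.6901 deg, phi = 76.2259 deg


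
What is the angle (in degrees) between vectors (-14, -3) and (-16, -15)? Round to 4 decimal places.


dot = -14*-16 + -3*-15 = 269
|u| = 14.3178, |v| = 21.9317
cos(angle) = 0.8566
angle = 31.0576 degrees

31.0576 degrees


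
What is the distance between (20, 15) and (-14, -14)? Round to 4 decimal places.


d = sqrt((-14-20)^2 + (-14-15)^2) = 44.6878

44.6878


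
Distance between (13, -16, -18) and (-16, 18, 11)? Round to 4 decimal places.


d = sqrt((-16-13)^2 + (18--16)^2 + (11--18)^2) = 53.2729

53.2729


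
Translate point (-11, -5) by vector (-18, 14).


Translation: (x+dx, y+dy) = (-11+-18, -5+14) = (-29, 9)

(-29, 9)


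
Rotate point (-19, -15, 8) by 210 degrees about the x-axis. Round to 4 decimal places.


x' = -19
y' = -15*cos(210) - 8*sin(210) = 16.9904
z' = -15*sin(210) + 8*cos(210) = 0.5718

(-19, 16.9904, 0.5718)


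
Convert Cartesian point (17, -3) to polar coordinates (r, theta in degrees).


r = sqrt(17^2 + (-3)^2) = 17.2627
theta = atan2(-3, 17) = 349.992 degrees

r = 17.2627, theta = 349.992 degrees


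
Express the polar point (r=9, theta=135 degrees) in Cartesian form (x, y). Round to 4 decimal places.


x = 9 * cos(135) = -6.364
y = 9 * sin(135) = 6.364

(-6.364, 6.364)


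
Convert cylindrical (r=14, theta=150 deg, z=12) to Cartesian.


x = 14 * cos(150) = -12.1244
y = 14 * sin(150) = 7
z = 12

(-12.1244, 7, 12)


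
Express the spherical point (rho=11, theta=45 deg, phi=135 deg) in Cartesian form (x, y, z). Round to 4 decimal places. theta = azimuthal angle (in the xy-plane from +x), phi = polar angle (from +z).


x = 11 * sin(135) * cos(45) = 5.5
y = 11 * sin(135) * sin(45) = 5.5
z = 11 * cos(135) = -7.7782

(5.5, 5.5, -7.7782)


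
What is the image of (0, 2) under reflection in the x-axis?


Reflection across x-axis: (x, y) -> (x, -y)
(0, 2) -> (0, -2)

(0, -2)


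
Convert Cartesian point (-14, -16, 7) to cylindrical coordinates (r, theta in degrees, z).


r = sqrt((-14)^2 + (-16)^2) = 21.2603
theta = atan2(-16, -14) = 228.8141 deg
z = 7

r = 21.2603, theta = 228.8141 deg, z = 7


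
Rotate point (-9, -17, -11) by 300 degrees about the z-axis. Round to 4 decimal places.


x' = -9*cos(300) - -17*sin(300) = -19.2224
y' = -9*sin(300) + -17*cos(300) = -0.7058
z' = -11

(-19.2224, -0.7058, -11)


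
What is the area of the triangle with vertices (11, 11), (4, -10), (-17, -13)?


Area = |x1(y2-y3) + x2(y3-y1) + x3(y1-y2)| / 2
= |11*(-10--13) + 4*(-13-11) + -17*(11--10)| / 2
= 210

210


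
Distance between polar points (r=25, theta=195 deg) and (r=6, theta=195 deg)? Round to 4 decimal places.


d = sqrt(r1^2 + r2^2 - 2*r1*r2*cos(t2-t1))
d = sqrt(25^2 + 6^2 - 2*25*6*cos(195-195)) = 19

19


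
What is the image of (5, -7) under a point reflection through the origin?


Reflection through origin: (x, y) -> (-x, -y)
(5, -7) -> (-5, 7)

(-5, 7)


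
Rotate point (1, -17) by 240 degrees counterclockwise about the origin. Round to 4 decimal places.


x' = 1*cos(240) - -17*sin(240) = -15.2224
y' = 1*sin(240) + -17*cos(240) = 7.634

(-15.2224, 7.634)


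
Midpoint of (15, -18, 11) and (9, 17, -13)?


Midpoint = ((15+9)/2, (-18+17)/2, (11+-13)/2) = (12, -0.5, -1)

(12, -0.5, -1)


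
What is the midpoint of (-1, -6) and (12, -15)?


Midpoint = ((-1+12)/2, (-6+-15)/2) = (5.5, -10.5)

(5.5, -10.5)


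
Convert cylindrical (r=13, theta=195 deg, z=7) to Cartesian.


x = 13 * cos(195) = -12.557
y = 13 * sin(195) = -3.3646
z = 7

(-12.557, -3.3646, 7)


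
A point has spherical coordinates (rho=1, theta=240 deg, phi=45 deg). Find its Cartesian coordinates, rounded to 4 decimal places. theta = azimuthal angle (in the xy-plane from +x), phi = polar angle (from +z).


x = 1 * sin(45) * cos(240) = -0.3536
y = 1 * sin(45) * sin(240) = -0.6124
z = 1 * cos(45) = 0.7071

(-0.3536, -0.6124, 0.7071)


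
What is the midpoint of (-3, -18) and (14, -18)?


Midpoint = ((-3+14)/2, (-18+-18)/2) = (5.5, -18)

(5.5, -18)


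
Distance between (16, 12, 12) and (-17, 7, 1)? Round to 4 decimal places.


d = sqrt((-17-16)^2 + (7-12)^2 + (1-12)^2) = 35.1426

35.1426


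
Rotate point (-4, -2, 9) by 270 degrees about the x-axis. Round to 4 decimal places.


x' = -4
y' = -2*cos(270) - 9*sin(270) = 9
z' = -2*sin(270) + 9*cos(270) = 2

(-4, 9, 2)


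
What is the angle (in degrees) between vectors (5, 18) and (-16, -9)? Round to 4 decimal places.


dot = 5*-16 + 18*-9 = -242
|u| = 18.6815, |v| = 18.3576
cos(angle) = -0.7056
angle = 134.8819 degrees

134.8819 degrees


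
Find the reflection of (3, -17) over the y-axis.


Reflection across y-axis: (x, y) -> (-x, y)
(3, -17) -> (-3, -17)

(-3, -17)


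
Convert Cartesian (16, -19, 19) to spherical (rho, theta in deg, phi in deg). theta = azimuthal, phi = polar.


rho = sqrt(16^2 + (-19)^2 + 19^2) = 31.273
theta = atan2(-19, 16) = 310.1009 deg
phi = acos(19/31.273) = 52.5872 deg

rho = 31.273, theta = 310.1009 deg, phi = 52.5872 deg


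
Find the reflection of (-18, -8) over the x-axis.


Reflection across x-axis: (x, y) -> (x, -y)
(-18, -8) -> (-18, 8)

(-18, 8)


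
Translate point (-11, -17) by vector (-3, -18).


Translation: (x+dx, y+dy) = (-11+-3, -17+-18) = (-14, -35)

(-14, -35)


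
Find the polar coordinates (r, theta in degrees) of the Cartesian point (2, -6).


r = sqrt(2^2 + (-6)^2) = 6.3246
theta = atan2(-6, 2) = 288.4349 degrees

r = 6.3246, theta = 288.4349 degrees


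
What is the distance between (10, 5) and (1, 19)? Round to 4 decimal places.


d = sqrt((1-10)^2 + (19-5)^2) = 16.6433

16.6433


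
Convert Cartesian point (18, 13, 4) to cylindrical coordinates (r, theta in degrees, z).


r = sqrt(18^2 + 13^2) = 22.2036
theta = atan2(13, 18) = 35.8377 deg
z = 4

r = 22.2036, theta = 35.8377 deg, z = 4


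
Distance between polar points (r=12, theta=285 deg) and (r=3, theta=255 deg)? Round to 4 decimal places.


d = sqrt(r1^2 + r2^2 - 2*r1*r2*cos(t2-t1))
d = sqrt(12^2 + 3^2 - 2*12*3*cos(255-285)) = 9.5208

9.5208


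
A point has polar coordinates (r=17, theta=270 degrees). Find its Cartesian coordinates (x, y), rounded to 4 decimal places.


x = 17 * cos(270) = 0
y = 17 * sin(270) = -17

(0, -17)


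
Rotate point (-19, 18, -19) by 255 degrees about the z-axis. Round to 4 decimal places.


x' = -19*cos(255) - 18*sin(255) = 22.3042
y' = -19*sin(255) + 18*cos(255) = 13.6938
z' = -19

(22.3042, 13.6938, -19)


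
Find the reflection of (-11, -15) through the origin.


Reflection through origin: (x, y) -> (-x, -y)
(-11, -15) -> (11, 15)

(11, 15)


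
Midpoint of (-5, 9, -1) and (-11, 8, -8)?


Midpoint = ((-5+-11)/2, (9+8)/2, (-1+-8)/2) = (-8, 8.5, -4.5)

(-8, 8.5, -4.5)


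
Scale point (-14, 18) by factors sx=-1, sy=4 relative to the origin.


Scaling: (x*sx, y*sy) = (-14*-1, 18*4) = (14, 72)

(14, 72)


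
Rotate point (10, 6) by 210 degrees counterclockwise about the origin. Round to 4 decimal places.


x' = 10*cos(210) - 6*sin(210) = -5.6603
y' = 10*sin(210) + 6*cos(210) = -10.1962

(-5.6603, -10.1962)


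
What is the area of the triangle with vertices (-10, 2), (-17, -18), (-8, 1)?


Area = |x1(y2-y3) + x2(y3-y1) + x3(y1-y2)| / 2
= |-10*(-18-1) + -17*(1-2) + -8*(2--18)| / 2
= 23.5

23.5


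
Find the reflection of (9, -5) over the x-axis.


Reflection across x-axis: (x, y) -> (x, -y)
(9, -5) -> (9, 5)

(9, 5)


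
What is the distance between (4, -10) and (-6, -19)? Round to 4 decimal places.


d = sqrt((-6-4)^2 + (-19--10)^2) = 13.4536

13.4536


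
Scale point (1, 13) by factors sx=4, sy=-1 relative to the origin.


Scaling: (x*sx, y*sy) = (1*4, 13*-1) = (4, -13)

(4, -13)


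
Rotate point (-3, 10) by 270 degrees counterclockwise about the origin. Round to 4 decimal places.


x' = -3*cos(270) - 10*sin(270) = 10
y' = -3*sin(270) + 10*cos(270) = 3

(10, 3)


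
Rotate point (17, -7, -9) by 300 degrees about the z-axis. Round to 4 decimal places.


x' = 17*cos(300) - -7*sin(300) = 2.4378
y' = 17*sin(300) + -7*cos(300) = -18.2224
z' = -9

(2.4378, -18.2224, -9)


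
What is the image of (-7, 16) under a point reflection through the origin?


Reflection through origin: (x, y) -> (-x, -y)
(-7, 16) -> (7, -16)

(7, -16)


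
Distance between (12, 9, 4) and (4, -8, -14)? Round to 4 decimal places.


d = sqrt((4-12)^2 + (-8-9)^2 + (-14-4)^2) = 26.0192

26.0192


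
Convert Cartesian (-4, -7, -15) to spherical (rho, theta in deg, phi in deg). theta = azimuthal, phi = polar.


rho = sqrt((-4)^2 + (-7)^2 + (-15)^2) = 17.0294
theta = atan2(-7, -4) = 240.2551 deg
phi = acos(-15/17.0294) = 151.7427 deg

rho = 17.0294, theta = 240.2551 deg, phi = 151.7427 deg


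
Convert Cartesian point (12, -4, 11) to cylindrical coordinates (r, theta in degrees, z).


r = sqrt(12^2 + (-4)^2) = 12.6491
theta = atan2(-4, 12) = 341.5651 deg
z = 11

r = 12.6491, theta = 341.5651 deg, z = 11


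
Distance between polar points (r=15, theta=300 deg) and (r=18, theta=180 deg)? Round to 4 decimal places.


d = sqrt(r1^2 + r2^2 - 2*r1*r2*cos(t2-t1))
d = sqrt(15^2 + 18^2 - 2*15*18*cos(180-300)) = 28.6182

28.6182


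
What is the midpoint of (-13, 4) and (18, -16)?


Midpoint = ((-13+18)/2, (4+-16)/2) = (2.5, -6)

(2.5, -6)


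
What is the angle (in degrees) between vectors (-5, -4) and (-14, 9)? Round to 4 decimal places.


dot = -5*-14 + -4*9 = 34
|u| = 6.4031, |v| = 16.6433
cos(angle) = 0.319
angle = 71.395 degrees

71.395 degrees


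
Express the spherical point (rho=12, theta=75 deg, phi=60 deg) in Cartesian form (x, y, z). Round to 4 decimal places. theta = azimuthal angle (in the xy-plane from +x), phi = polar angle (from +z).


x = 12 * sin(60) * cos(75) = 2.6897
y = 12 * sin(60) * sin(75) = 10.0382
z = 12 * cos(60) = 6

(2.6897, 10.0382, 6)


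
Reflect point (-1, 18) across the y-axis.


Reflection across y-axis: (x, y) -> (-x, y)
(-1, 18) -> (1, 18)

(1, 18)


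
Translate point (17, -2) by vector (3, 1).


Translation: (x+dx, y+dy) = (17+3, -2+1) = (20, -1)

(20, -1)


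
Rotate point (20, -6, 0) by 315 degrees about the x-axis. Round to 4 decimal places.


x' = 20
y' = -6*cos(315) - 0*sin(315) = -4.2426
z' = -6*sin(315) + 0*cos(315) = 4.2426

(20, -4.2426, 4.2426)


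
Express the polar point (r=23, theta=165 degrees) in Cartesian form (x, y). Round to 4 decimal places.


x = 23 * cos(165) = -22.2163
y = 23 * sin(165) = 5.9528

(-22.2163, 5.9528)


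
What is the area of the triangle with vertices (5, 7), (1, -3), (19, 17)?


Area = |x1(y2-y3) + x2(y3-y1) + x3(y1-y2)| / 2
= |5*(-3-17) + 1*(17-7) + 19*(7--3)| / 2
= 50

50


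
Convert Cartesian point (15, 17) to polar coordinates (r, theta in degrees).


r = sqrt(15^2 + 17^2) = 22.6716
theta = atan2(17, 15) = 48.5763 degrees

r = 22.6716, theta = 48.5763 degrees


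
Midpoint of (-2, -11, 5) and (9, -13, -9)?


Midpoint = ((-2+9)/2, (-11+-13)/2, (5+-9)/2) = (3.5, -12, -2)

(3.5, -12, -2)


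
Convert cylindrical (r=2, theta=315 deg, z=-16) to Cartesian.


x = 2 * cos(315) = 1.4142
y = 2 * sin(315) = -1.4142
z = -16

(1.4142, -1.4142, -16)


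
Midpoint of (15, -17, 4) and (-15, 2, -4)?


Midpoint = ((15+-15)/2, (-17+2)/2, (4+-4)/2) = (0, -7.5, 0)

(0, -7.5, 0)


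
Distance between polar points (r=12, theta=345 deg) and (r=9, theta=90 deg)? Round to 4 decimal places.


d = sqrt(r1^2 + r2^2 - 2*r1*r2*cos(t2-t1))
d = sqrt(12^2 + 9^2 - 2*12*9*cos(90-345)) = 16.7602

16.7602


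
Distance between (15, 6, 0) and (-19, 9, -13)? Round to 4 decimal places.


d = sqrt((-19-15)^2 + (9-6)^2 + (-13-0)^2) = 36.524

36.524


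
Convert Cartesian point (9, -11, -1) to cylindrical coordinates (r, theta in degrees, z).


r = sqrt(9^2 + (-11)^2) = 14.2127
theta = atan2(-11, 9) = 309.2894 deg
z = -1

r = 14.2127, theta = 309.2894 deg, z = -1


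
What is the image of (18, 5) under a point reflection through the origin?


Reflection through origin: (x, y) -> (-x, -y)
(18, 5) -> (-18, -5)

(-18, -5)


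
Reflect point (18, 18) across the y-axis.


Reflection across y-axis: (x, y) -> (-x, y)
(18, 18) -> (-18, 18)

(-18, 18)


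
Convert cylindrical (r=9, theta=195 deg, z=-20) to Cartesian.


x = 9 * cos(195) = -8.6933
y = 9 * sin(195) = -2.3294
z = -20

(-8.6933, -2.3294, -20)


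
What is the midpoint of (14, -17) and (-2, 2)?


Midpoint = ((14+-2)/2, (-17+2)/2) = (6, -7.5)

(6, -7.5)


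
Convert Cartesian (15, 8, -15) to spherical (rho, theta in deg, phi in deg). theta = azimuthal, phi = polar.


rho = sqrt(15^2 + 8^2 + (-15)^2) = 22.6716
theta = atan2(8, 15) = 28.0725 deg
phi = acos(-15/22.6716) = 131.4237 deg

rho = 22.6716, theta = 28.0725 deg, phi = 131.4237 deg


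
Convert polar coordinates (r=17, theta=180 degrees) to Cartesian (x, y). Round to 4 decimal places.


x = 17 * cos(180) = -17
y = 17 * sin(180) = 0

(-17, 0)


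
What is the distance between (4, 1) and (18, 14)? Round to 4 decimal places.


d = sqrt((18-4)^2 + (14-1)^2) = 19.105

19.105


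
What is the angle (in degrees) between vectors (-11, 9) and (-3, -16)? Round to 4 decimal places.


dot = -11*-3 + 9*-16 = -111
|u| = 14.2127, |v| = 16.2788
cos(angle) = -0.4798
angle = 118.6698 degrees

118.6698 degrees


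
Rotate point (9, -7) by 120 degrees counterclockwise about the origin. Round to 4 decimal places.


x' = 9*cos(120) - -7*sin(120) = 1.5622
y' = 9*sin(120) + -7*cos(120) = 11.2942

(1.5622, 11.2942)


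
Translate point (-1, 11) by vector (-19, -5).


Translation: (x+dx, y+dy) = (-1+-19, 11+-5) = (-20, 6)

(-20, 6)


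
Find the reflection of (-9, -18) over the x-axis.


Reflection across x-axis: (x, y) -> (x, -y)
(-9, -18) -> (-9, 18)

(-9, 18)


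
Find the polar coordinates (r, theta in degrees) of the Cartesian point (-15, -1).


r = sqrt((-15)^2 + (-1)^2) = 15.0333
theta = atan2(-1, -15) = 183.8141 degrees

r = 15.0333, theta = 183.8141 degrees


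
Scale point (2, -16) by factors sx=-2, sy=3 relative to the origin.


Scaling: (x*sx, y*sy) = (2*-2, -16*3) = (-4, -48)

(-4, -48)


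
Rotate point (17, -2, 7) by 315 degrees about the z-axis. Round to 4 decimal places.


x' = 17*cos(315) - -2*sin(315) = 10.6066
y' = 17*sin(315) + -2*cos(315) = -13.435
z' = 7

(10.6066, -13.435, 7)


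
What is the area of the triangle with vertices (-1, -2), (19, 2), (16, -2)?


Area = |x1(y2-y3) + x2(y3-y1) + x3(y1-y2)| / 2
= |-1*(2--2) + 19*(-2--2) + 16*(-2-2)| / 2
= 34

34


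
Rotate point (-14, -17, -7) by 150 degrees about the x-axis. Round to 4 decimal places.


x' = -14
y' = -17*cos(150) - -7*sin(150) = 18.2224
z' = -17*sin(150) + -7*cos(150) = -2.4378

(-14, 18.2224, -2.4378)


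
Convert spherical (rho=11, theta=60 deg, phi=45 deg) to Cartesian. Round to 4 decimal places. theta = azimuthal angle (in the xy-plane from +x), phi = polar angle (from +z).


x = 11 * sin(45) * cos(60) = 3.8891
y = 11 * sin(45) * sin(60) = 6.7361
z = 11 * cos(45) = 7.7782

(3.8891, 6.7361, 7.7782)


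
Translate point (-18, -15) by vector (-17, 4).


Translation: (x+dx, y+dy) = (-18+-17, -15+4) = (-35, -11)

(-35, -11)


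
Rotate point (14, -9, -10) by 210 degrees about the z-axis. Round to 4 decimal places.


x' = 14*cos(210) - -9*sin(210) = -16.6244
y' = 14*sin(210) + -9*cos(210) = 0.7942
z' = -10

(-16.6244, 0.7942, -10)


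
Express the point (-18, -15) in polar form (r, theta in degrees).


r = sqrt((-18)^2 + (-15)^2) = 23.4307
theta = atan2(-15, -18) = 219.8056 degrees

r = 23.4307, theta = 219.8056 degrees


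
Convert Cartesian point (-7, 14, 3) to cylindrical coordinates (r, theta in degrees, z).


r = sqrt((-7)^2 + 14^2) = 15.6525
theta = atan2(14, -7) = 116.5651 deg
z = 3

r = 15.6525, theta = 116.5651 deg, z = 3


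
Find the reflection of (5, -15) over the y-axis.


Reflection across y-axis: (x, y) -> (-x, y)
(5, -15) -> (-5, -15)

(-5, -15)


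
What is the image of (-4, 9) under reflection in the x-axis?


Reflection across x-axis: (x, y) -> (x, -y)
(-4, 9) -> (-4, -9)

(-4, -9)


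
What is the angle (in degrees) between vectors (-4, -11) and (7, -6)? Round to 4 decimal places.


dot = -4*7 + -11*-6 = 38
|u| = 11.7047, |v| = 9.2195
cos(angle) = 0.3521
angle = 69.3818 degrees

69.3818 degrees


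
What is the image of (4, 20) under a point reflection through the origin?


Reflection through origin: (x, y) -> (-x, -y)
(4, 20) -> (-4, -20)

(-4, -20)


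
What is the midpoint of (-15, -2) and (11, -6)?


Midpoint = ((-15+11)/2, (-2+-6)/2) = (-2, -4)

(-2, -4)


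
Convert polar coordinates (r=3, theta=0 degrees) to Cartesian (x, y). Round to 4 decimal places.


x = 3 * cos(0) = 3
y = 3 * sin(0) = 0

(3, 0)


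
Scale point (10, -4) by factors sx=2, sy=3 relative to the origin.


Scaling: (x*sx, y*sy) = (10*2, -4*3) = (20, -12)

(20, -12)


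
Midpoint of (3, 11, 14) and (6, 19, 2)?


Midpoint = ((3+6)/2, (11+19)/2, (14+2)/2) = (4.5, 15, 8)

(4.5, 15, 8)


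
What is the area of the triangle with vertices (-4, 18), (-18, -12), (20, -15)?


Area = |x1(y2-y3) + x2(y3-y1) + x3(y1-y2)| / 2
= |-4*(-12--15) + -18*(-15-18) + 20*(18--12)| / 2
= 591

591


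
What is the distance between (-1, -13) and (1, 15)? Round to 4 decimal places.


d = sqrt((1--1)^2 + (15--13)^2) = 28.0713

28.0713


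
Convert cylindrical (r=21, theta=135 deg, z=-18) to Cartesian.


x = 21 * cos(135) = -14.8492
y = 21 * sin(135) = 14.8492
z = -18

(-14.8492, 14.8492, -18)


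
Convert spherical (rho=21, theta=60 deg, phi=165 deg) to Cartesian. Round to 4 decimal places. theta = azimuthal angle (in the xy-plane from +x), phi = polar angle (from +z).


x = 21 * sin(165) * cos(60) = 2.7176
y = 21 * sin(165) * sin(60) = 4.707
z = 21 * cos(165) = -20.2844

(2.7176, 4.707, -20.2844)


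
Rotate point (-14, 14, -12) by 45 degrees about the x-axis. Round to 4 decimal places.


x' = -14
y' = 14*cos(45) - -12*sin(45) = 18.3848
z' = 14*sin(45) + -12*cos(45) = 1.4142

(-14, 18.3848, 1.4142)


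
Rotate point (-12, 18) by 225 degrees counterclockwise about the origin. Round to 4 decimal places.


x' = -12*cos(225) - 18*sin(225) = 21.2132
y' = -12*sin(225) + 18*cos(225) = -4.2426

(21.2132, -4.2426)


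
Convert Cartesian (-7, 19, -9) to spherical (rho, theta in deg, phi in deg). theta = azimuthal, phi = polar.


rho = sqrt((-7)^2 + 19^2 + (-9)^2) = 22.1585
theta = atan2(19, -7) = 110.2249 deg
phi = acos(-9/22.1585) = 113.9641 deg

rho = 22.1585, theta = 110.2249 deg, phi = 113.9641 deg


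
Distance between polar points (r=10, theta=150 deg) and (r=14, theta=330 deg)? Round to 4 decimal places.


d = sqrt(r1^2 + r2^2 - 2*r1*r2*cos(t2-t1))
d = sqrt(10^2 + 14^2 - 2*10*14*cos(330-150)) = 24

24


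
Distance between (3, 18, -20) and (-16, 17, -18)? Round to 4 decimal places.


d = sqrt((-16-3)^2 + (17-18)^2 + (-18--20)^2) = 19.1311

19.1311


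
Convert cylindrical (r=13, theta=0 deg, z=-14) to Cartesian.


x = 13 * cos(0) = 13
y = 13 * sin(0) = 0
z = -14

(13, 0, -14)


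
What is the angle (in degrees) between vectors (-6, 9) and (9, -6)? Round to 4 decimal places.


dot = -6*9 + 9*-6 = -108
|u| = 10.8167, |v| = 10.8167
cos(angle) = -0.9231
angle = 157.3801 degrees

157.3801 degrees


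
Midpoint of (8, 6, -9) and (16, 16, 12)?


Midpoint = ((8+16)/2, (6+16)/2, (-9+12)/2) = (12, 11, 1.5)

(12, 11, 1.5)


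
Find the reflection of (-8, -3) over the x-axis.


Reflection across x-axis: (x, y) -> (x, -y)
(-8, -3) -> (-8, 3)

(-8, 3)


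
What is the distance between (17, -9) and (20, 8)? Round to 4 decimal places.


d = sqrt((20-17)^2 + (8--9)^2) = 17.2627

17.2627


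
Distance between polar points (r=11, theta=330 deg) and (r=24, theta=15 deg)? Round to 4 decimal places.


d = sqrt(r1^2 + r2^2 - 2*r1*r2*cos(t2-t1))
d = sqrt(11^2 + 24^2 - 2*11*24*cos(15-330)) = 17.9902

17.9902


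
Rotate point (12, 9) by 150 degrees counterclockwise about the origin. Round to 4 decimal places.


x' = 12*cos(150) - 9*sin(150) = -14.8923
y' = 12*sin(150) + 9*cos(150) = -1.7942

(-14.8923, -1.7942)


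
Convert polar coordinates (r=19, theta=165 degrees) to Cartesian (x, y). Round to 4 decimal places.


x = 19 * cos(165) = -18.3526
y = 19 * sin(165) = 4.9176

(-18.3526, 4.9176)


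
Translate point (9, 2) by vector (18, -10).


Translation: (x+dx, y+dy) = (9+18, 2+-10) = (27, -8)

(27, -8)


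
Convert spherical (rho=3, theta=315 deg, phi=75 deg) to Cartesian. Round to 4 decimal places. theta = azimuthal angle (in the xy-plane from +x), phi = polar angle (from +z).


x = 3 * sin(75) * cos(315) = 2.049
y = 3 * sin(75) * sin(315) = -2.049
z = 3 * cos(75) = 0.7765

(2.049, -2.049, 0.7765)


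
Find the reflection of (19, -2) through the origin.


Reflection through origin: (x, y) -> (-x, -y)
(19, -2) -> (-19, 2)

(-19, 2)


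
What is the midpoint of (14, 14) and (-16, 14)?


Midpoint = ((14+-16)/2, (14+14)/2) = (-1, 14)

(-1, 14)


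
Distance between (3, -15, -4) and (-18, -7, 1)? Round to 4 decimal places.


d = sqrt((-18-3)^2 + (-7--15)^2 + (1--4)^2) = 23.0217

23.0217


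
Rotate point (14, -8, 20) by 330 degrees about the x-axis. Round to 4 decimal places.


x' = 14
y' = -8*cos(330) - 20*sin(330) = 3.0718
z' = -8*sin(330) + 20*cos(330) = 21.3205

(14, 3.0718, 21.3205)


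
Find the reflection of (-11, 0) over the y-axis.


Reflection across y-axis: (x, y) -> (-x, y)
(-11, 0) -> (11, 0)

(11, 0)


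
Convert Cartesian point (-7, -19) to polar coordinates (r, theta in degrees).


r = sqrt((-7)^2 + (-19)^2) = 20.2485
theta = atan2(-19, -7) = 249.7751 degrees

r = 20.2485, theta = 249.7751 degrees


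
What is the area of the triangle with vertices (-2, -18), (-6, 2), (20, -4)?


Area = |x1(y2-y3) + x2(y3-y1) + x3(y1-y2)| / 2
= |-2*(2--4) + -6*(-4--18) + 20*(-18-2)| / 2
= 248

248


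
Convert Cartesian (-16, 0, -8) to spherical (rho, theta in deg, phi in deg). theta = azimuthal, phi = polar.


rho = sqrt((-16)^2 + 0^2 + (-8)^2) = 17.8885
theta = atan2(0, -16) = 180 deg
phi = acos(-8/17.8885) = 116.5651 deg

rho = 17.8885, theta = 180 deg, phi = 116.5651 deg


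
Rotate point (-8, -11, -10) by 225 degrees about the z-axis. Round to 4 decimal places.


x' = -8*cos(225) - -11*sin(225) = -2.1213
y' = -8*sin(225) + -11*cos(225) = 13.435
z' = -10

(-2.1213, 13.435, -10)


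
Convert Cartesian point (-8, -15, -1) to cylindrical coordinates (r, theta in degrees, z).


r = sqrt((-8)^2 + (-15)^2) = 17
theta = atan2(-15, -8) = 241.9275 deg
z = -1

r = 17, theta = 241.9275 deg, z = -1


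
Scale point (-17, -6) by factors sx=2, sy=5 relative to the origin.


Scaling: (x*sx, y*sy) = (-17*2, -6*5) = (-34, -30)

(-34, -30)


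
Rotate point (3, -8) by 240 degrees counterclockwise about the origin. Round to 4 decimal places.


x' = 3*cos(240) - -8*sin(240) = -8.4282
y' = 3*sin(240) + -8*cos(240) = 1.4019

(-8.4282, 1.4019)


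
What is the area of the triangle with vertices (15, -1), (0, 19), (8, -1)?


Area = |x1(y2-y3) + x2(y3-y1) + x3(y1-y2)| / 2
= |15*(19--1) + 0*(-1--1) + 8*(-1-19)| / 2
= 70

70


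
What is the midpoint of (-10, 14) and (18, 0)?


Midpoint = ((-10+18)/2, (14+0)/2) = (4, 7)

(4, 7)


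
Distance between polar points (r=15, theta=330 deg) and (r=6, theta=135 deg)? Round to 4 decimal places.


d = sqrt(r1^2 + r2^2 - 2*r1*r2*cos(t2-t1))
d = sqrt(15^2 + 6^2 - 2*15*6*cos(135-330)) = 20.8535

20.8535


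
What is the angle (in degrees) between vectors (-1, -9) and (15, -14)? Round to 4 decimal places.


dot = -1*15 + -9*-14 = 111
|u| = 9.0554, |v| = 20.5183
cos(angle) = 0.5974
angle = 53.3151 degrees

53.3151 degrees


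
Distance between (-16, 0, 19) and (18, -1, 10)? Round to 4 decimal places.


d = sqrt((18--16)^2 + (-1-0)^2 + (10-19)^2) = 35.1852

35.1852


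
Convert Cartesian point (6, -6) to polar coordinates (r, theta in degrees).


r = sqrt(6^2 + (-6)^2) = 8.4853
theta = atan2(-6, 6) = 315 degrees

r = 8.4853, theta = 315 degrees


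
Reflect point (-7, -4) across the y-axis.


Reflection across y-axis: (x, y) -> (-x, y)
(-7, -4) -> (7, -4)

(7, -4)


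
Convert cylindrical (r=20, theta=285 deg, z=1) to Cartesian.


x = 20 * cos(285) = 5.1764
y = 20 * sin(285) = -19.3185
z = 1

(5.1764, -19.3185, 1)


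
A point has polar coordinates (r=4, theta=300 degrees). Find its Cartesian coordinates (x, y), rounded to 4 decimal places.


x = 4 * cos(300) = 2
y = 4 * sin(300) = -3.4641

(2, -3.4641)


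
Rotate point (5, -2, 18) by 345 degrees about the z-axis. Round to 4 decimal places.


x' = 5*cos(345) - -2*sin(345) = 4.312
y' = 5*sin(345) + -2*cos(345) = -3.2259
z' = 18

(4.312, -3.2259, 18)


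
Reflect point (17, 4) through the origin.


Reflection through origin: (x, y) -> (-x, -y)
(17, 4) -> (-17, -4)

(-17, -4)


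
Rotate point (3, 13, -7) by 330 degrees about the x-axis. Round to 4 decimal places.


x' = 3
y' = 13*cos(330) - -7*sin(330) = 7.7583
z' = 13*sin(330) + -7*cos(330) = -12.5622

(3, 7.7583, -12.5622)


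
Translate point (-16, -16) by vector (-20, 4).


Translation: (x+dx, y+dy) = (-16+-20, -16+4) = (-36, -12)

(-36, -12)


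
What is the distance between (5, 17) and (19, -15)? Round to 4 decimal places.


d = sqrt((19-5)^2 + (-15-17)^2) = 34.9285

34.9285


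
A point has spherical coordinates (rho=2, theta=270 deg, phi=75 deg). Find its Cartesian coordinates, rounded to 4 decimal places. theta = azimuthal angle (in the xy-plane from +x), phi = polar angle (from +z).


x = 2 * sin(75) * cos(270) = 0
y = 2 * sin(75) * sin(270) = -1.9319
z = 2 * cos(75) = 0.5176

(0, -1.9319, 0.5176)


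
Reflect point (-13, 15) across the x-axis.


Reflection across x-axis: (x, y) -> (x, -y)
(-13, 15) -> (-13, -15)

(-13, -15)


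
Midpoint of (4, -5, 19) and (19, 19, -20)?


Midpoint = ((4+19)/2, (-5+19)/2, (19+-20)/2) = (11.5, 7, -0.5)

(11.5, 7, -0.5)


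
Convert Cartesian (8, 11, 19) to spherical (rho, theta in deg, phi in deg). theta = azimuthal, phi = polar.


rho = sqrt(8^2 + 11^2 + 19^2) = 23.3666
theta = atan2(11, 8) = 53.9726 deg
phi = acos(19/23.3666) = 35.5976 deg

rho = 23.3666, theta = 53.9726 deg, phi = 35.5976 deg


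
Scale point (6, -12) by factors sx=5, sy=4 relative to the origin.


Scaling: (x*sx, y*sy) = (6*5, -12*4) = (30, -48)

(30, -48)


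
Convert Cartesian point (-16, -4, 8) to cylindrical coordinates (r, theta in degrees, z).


r = sqrt((-16)^2 + (-4)^2) = 16.4924
theta = atan2(-4, -16) = 194.0362 deg
z = 8

r = 16.4924, theta = 194.0362 deg, z = 8


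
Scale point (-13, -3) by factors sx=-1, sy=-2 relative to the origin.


Scaling: (x*sx, y*sy) = (-13*-1, -3*-2) = (13, 6)

(13, 6)


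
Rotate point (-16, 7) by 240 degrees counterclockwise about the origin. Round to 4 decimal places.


x' = -16*cos(240) - 7*sin(240) = 14.0622
y' = -16*sin(240) + 7*cos(240) = 10.3564

(14.0622, 10.3564)


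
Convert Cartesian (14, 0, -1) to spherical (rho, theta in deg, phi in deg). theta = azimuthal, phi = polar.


rho = sqrt(14^2 + 0^2 + (-1)^2) = 14.0357
theta = atan2(0, 14) = 0 deg
phi = acos(-1/14.0357) = 94.0856 deg

rho = 14.0357, theta = 0 deg, phi = 94.0856 deg


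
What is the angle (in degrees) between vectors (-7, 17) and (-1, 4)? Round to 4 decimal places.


dot = -7*-1 + 17*4 = 75
|u| = 18.3848, |v| = 4.1231
cos(angle) = 0.9894
angle = 8.3439 degrees

8.3439 degrees


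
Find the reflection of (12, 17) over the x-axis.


Reflection across x-axis: (x, y) -> (x, -y)
(12, 17) -> (12, -17)

(12, -17)


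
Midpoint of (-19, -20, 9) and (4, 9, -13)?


Midpoint = ((-19+4)/2, (-20+9)/2, (9+-13)/2) = (-7.5, -5.5, -2)

(-7.5, -5.5, -2)


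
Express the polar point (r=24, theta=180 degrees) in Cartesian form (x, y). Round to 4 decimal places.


x = 24 * cos(180) = -24
y = 24 * sin(180) = 0

(-24, 0)


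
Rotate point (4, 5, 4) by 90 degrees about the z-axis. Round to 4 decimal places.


x' = 4*cos(90) - 5*sin(90) = -5
y' = 4*sin(90) + 5*cos(90) = 4
z' = 4

(-5, 4, 4)


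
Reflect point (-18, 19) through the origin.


Reflection through origin: (x, y) -> (-x, -y)
(-18, 19) -> (18, -19)

(18, -19)


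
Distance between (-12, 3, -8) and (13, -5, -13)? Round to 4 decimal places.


d = sqrt((13--12)^2 + (-5-3)^2 + (-13--8)^2) = 26.7208

26.7208
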